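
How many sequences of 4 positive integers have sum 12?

165

Place 3 bars in the 11 internal gaps of a row of 12 dots: C(11,3) = 165.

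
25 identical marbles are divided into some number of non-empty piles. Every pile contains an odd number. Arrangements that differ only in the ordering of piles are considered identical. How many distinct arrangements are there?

142

Direct enumeration gives 142 partitions.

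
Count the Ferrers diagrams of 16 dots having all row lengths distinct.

There are too many to list fully; the first 12 (by largest part) are:
16
15 + 1
14 + 2
13 + 3
13 + 2 + 1
12 + 4
12 + 3 + 1
11 + 5
11 + 4 + 1
11 + 3 + 2
10 + 6
10 + 5 + 1
…and 20 more, for 32 total.

32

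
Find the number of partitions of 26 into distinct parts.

A full systematic count gives 165.

165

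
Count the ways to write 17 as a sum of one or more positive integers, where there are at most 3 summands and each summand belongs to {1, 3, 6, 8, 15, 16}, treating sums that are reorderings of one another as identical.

4

The partitions of 17 that satisfy the conditions:
1,16
1,1,15
1,8,8
3,6,8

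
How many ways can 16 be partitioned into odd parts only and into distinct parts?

5

They are:
15 + 1
13 + 3
11 + 5
9 + 7
7 + 5 + 3 + 1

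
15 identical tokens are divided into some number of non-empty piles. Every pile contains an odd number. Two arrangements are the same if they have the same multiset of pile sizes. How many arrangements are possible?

There are too many to list fully; the first 12 (by largest part) are:
15
1,1,13
1,3,11
1,1,1,1,11
1,5,9
3,3,9
1,1,1,3,9
1,1,1,1,1,1,9
1,7,7
3,5,7
1,1,1,5,7
1,1,3,3,7
…and 15 more, for 27 total.

27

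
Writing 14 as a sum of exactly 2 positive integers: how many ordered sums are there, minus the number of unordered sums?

Compositions: C(13,1) = 13.
Partitions of 14 into exactly 2 parts: 7.
Difference: 13 − 7 = 6.

6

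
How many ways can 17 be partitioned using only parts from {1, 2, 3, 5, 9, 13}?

79

Direct enumeration gives 79 partitions.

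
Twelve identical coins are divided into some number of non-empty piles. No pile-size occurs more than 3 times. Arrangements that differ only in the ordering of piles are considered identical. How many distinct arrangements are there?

50

A partial list (first 12 by largest part):
12
1+11
2+10
1+1+10
3+9
1+2+9
1+1+1+9
4+8
1+3+8
2+2+8
1+1+2+8
5+7
…and 38 more, for 50 total.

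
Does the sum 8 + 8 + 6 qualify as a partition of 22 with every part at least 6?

The parts sum to 22, and the condition 'every summand is at least 6' holds.

Yes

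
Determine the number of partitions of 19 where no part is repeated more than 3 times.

258

Enumerating by decreasing first part gives 258 partitions in all.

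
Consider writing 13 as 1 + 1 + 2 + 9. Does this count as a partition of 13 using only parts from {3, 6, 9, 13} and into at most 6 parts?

No

The parts sum to 13, and the condition 'each summand belongs to {3, 6, 9, 13}' is violated.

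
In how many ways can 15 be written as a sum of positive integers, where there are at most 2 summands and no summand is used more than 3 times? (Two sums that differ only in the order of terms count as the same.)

8

Enumerating:
15
14,1
13,2
12,3
11,4
10,5
9,6
8,7
Counting gives 8.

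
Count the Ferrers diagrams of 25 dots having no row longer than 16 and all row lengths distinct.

117

Counting exhaustively, 117 partitions satisfy the conditions.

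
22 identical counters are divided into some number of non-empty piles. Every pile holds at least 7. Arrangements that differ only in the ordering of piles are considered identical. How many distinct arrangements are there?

They are:
22
15,7
14,8
13,9
12,10
11,11
8,7,7
Counting gives 7.

7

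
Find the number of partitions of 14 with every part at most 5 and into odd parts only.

Enumerating:
5 + 5 + 3 + 1
5 + 5 + 1 + 1 + 1 + 1
5 + 3 + 3 + 3
5 + 3 + 3 + 1 + 1 + 1
5 + 3 + 1 + 1 + 1 + 1 + 1 + 1
5 + 1 + 1 + 1 + 1 + 1 + 1 + 1 + 1 + 1
3 + 3 + 3 + 3 + 1 + 1
3 + 3 + 3 + 1 + 1 + 1 + 1 + 1
3 + 3 + 1 + 1 + 1 + 1 + 1 + 1 + 1 + 1
3 + 1 + 1 + 1 + 1 + 1 + 1 + 1 + 1 + 1 + 1 + 1
1 + 1 + 1 + 1 + 1 + 1 + 1 + 1 + 1 + 1 + 1 + 1 + 1 + 1
That's 11 in total.

11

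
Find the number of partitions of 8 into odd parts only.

6

They are:
7, 1
5, 3
5, 1, 1, 1
3, 3, 1, 1
3, 1, 1, 1, 1, 1
1, 1, 1, 1, 1, 1, 1, 1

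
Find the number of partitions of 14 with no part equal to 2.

A partial list (first 12 by largest part):
14
1, 13
1, 1, 12
3, 11
1, 1, 1, 11
4, 10
1, 3, 10
1, 1, 1, 1, 10
5, 9
1, 4, 9
1, 1, 3, 9
1, 1, 1, 1, 1, 9
…and 46 more, for 58 total.

58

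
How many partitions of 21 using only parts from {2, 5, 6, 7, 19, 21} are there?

The partitions of 21 that satisfy the conditions:
21
2 + 19
7 + 7 + 7
2 + 5 + 7 + 7
2 + 6 + 6 + 7
2 + 2 + 2 + 2 + 6 + 7
2 + 2 + 5 + 5 + 7
2 + 2 + 2 + 2 + 2 + 2 + 2 + 7
2 + 2 + 5 + 6 + 6
5 + 5 + 5 + 6
2 + 2 + 2 + 2 + 2 + 5 + 6
2 + 2 + 2 + 5 + 5 + 5
2 + 2 + 2 + 2 + 2 + 2 + 2 + 2 + 5
That's 13 in total.

13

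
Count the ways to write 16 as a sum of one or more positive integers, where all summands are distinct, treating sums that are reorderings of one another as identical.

32

A partial list (first 12 by largest part):
16
15+1
14+2
13+3
13+2+1
12+4
12+3+1
11+5
11+4+1
11+3+2
10+6
10+5+1
…and 20 more, for 32 total.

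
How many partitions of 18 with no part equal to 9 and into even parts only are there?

There are too many to list fully; the first 12 (by largest part) are:
18
16+2
14+4
14+2+2
12+6
12+4+2
12+2+2+2
10+8
10+6+2
10+4+4
10+4+2+2
10+2+2+2+2
…and 18 more, for 30 total.

30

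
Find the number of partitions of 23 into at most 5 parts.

291

Counting exhaustively, 291 partitions satisfy the conditions.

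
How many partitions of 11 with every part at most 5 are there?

37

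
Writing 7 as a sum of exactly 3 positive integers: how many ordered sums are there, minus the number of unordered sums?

11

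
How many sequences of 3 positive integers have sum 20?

171

Equivalently, choose which 2 of the 19 gaps become plus signs: C(19,2) = 171.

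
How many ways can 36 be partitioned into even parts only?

385

Counting exhaustively, 385 partitions satisfy the conditions.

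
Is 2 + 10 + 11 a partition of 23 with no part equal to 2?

No

The parts sum to 23, and the condition 'no summand equals 2' is violated.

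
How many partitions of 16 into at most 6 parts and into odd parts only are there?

20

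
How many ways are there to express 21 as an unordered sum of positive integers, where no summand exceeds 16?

Counting exhaustively, 780 partitions satisfy the conditions.

780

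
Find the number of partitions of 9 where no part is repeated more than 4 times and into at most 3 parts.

12

They are:
9
8 + 1
7 + 2
7 + 1 + 1
6 + 3
6 + 2 + 1
5 + 4
5 + 3 + 1
5 + 2 + 2
4 + 4 + 1
4 + 3 + 2
3 + 3 + 3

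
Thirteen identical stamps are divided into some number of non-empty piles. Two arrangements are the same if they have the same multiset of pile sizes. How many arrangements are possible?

Direct enumeration gives 101 partitions.

101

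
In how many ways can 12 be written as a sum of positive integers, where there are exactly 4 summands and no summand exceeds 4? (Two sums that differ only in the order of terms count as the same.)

4

The partitions of 12 that satisfy the conditions:
1, 3, 4, 4
2, 2, 4, 4
2, 3, 3, 4
3, 3, 3, 3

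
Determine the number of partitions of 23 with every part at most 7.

618

Counting exhaustively, 618 partitions satisfy the conditions.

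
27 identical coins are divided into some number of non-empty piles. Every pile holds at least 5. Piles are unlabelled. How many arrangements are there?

42

A partial list (first 12 by largest part):
27
5,22
6,21
7,20
8,19
9,18
10,17
5,5,17
11,16
5,6,16
12,15
5,7,15
…and 30 more, for 42 total.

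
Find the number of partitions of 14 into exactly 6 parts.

The partitions of 14 that satisfy the conditions:
1,1,1,1,1,9
1,1,1,1,2,8
1,1,1,1,3,7
1,1,1,2,2,7
1,1,1,1,4,6
1,1,1,2,3,6
1,1,2,2,2,6
1,1,1,1,5,5
1,1,1,2,4,5
1,1,1,3,3,5
1,1,2,2,3,5
1,2,2,2,2,5
1,1,1,3,4,4
1,1,2,2,4,4
1,1,2,3,3,4
1,2,2,2,3,4
2,2,2,2,2,4
1,1,3,3,3,3
1,2,2,3,3,3
2,2,2,2,3,3
That's 20 in total.

20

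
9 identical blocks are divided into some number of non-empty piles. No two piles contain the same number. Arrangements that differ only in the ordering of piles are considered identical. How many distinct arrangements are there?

Listing the qualifying partitions of 9:
9
8,1
7,2
6,3
6,2,1
5,4
5,3,1
4,3,2

8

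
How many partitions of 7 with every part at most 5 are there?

13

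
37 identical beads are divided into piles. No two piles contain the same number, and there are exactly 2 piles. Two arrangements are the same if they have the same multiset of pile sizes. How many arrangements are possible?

18

The partitions of 37 that satisfy the conditions:
36 + 1
35 + 2
34 + 3
33 + 4
32 + 5
31 + 6
30 + 7
29 + 8
28 + 9
27 + 10
26 + 11
25 + 12
24 + 13
23 + 14
22 + 15
21 + 16
20 + 17
19 + 18
That's 18 in total.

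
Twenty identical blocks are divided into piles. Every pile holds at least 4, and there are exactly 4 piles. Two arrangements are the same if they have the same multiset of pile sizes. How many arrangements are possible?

5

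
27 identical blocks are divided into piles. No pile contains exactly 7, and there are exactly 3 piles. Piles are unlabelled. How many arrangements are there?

A partial list (first 12 by largest part):
25+1+1
24+2+1
23+3+1
23+2+2
22+4+1
22+3+2
21+5+1
21+4+2
21+3+3
20+6+1
20+5+2
20+4+3
…and 39 more, for 51 total.

51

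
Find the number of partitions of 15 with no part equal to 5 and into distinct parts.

The partitions of 15 that satisfy the conditions:
15
14,1
13,2
12,3
12,2,1
11,4
11,3,1
10,4,1
10,3,2
9,6
9,4,2
9,3,2,1
8,7
8,6,1
8,4,3
8,4,2,1
7,6,2
7,4,3,1
6,4,3,2
That's 19 in total.

19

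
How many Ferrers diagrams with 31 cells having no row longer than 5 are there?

Enumerating by decreasing first part gives 748 partitions in all.

748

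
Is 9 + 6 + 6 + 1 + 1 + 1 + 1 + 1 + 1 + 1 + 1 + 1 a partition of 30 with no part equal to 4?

Yes

The parts sum to 30, and the condition 'no summand equals 4' holds.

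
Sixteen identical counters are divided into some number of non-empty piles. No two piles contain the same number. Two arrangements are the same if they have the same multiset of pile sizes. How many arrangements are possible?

32

There are too many to list fully; the first 12 (by largest part) are:
16
15,1
14,2
13,3
13,2,1
12,4
12,3,1
11,5
11,4,1
11,3,2
10,6
10,5,1
…and 20 more, for 32 total.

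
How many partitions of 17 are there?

Enumerating by decreasing first part gives 297 partitions in all.

297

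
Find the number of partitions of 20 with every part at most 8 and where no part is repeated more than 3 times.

179

Direct enumeration gives 179 partitions.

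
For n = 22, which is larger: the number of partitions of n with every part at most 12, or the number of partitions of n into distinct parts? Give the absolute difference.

Partitions of 22 with every part at most 12: 905.
Partitions of 22 into distinct parts: 89.
|905 − 89| = 816.

816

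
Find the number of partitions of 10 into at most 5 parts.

A partial list (first 12 by largest part):
10
1, 9
2, 8
1, 1, 8
3, 7
1, 2, 7
1, 1, 1, 7
4, 6
1, 3, 6
2, 2, 6
1, 1, 2, 6
1, 1, 1, 1, 6
…and 18 more, for 30 total.

30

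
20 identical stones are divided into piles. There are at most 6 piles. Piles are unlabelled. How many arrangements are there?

Systematic enumeration (by largest part, then next-largest, …) yields 282.

282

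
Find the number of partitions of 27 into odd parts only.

A full systematic count gives 192.

192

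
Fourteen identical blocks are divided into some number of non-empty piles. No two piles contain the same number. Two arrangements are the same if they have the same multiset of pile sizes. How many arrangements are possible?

22

Enumerating:
14
13,1
12,2
11,3
11,2,1
10,4
10,3,1
9,5
9,4,1
9,3,2
8,6
8,5,1
8,4,2
8,3,2,1
7,6,1
7,5,2
7,4,3
7,4,2,1
6,5,3
6,5,2,1
6,4,3,1
5,4,3,2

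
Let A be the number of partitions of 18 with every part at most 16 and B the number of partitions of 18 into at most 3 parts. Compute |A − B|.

346

Partitions of 18 with every part at most 16: 383.
Partitions of 18 into at most 3 parts: 37.
|383 − 37| = 346.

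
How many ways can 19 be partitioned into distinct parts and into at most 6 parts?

A partial list (first 12 by largest part):
19
18, 1
17, 2
16, 3
16, 2, 1
15, 4
15, 3, 1
14, 5
14, 4, 1
14, 3, 2
13, 6
13, 5, 1
…and 42 more, for 54 total.

54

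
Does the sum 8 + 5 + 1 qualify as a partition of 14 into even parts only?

The parts sum to 14, and the condition 'every summand is even' is violated.

No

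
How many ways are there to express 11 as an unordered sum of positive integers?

56

A partial list (first 12 by largest part):
11
10 + 1
9 + 2
9 + 1 + 1
8 + 3
8 + 2 + 1
8 + 1 + 1 + 1
7 + 4
7 + 3 + 1
7 + 2 + 2
7 + 2 + 1 + 1
7 + 1 + 1 + 1 + 1
…and 44 more, for 56 total.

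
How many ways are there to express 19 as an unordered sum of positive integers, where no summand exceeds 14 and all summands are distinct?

There are too many to list fully; the first 12 (by largest part) are:
5 + 14
1 + 4 + 14
2 + 3 + 14
6 + 13
1 + 5 + 13
2 + 4 + 13
1 + 2 + 3 + 13
7 + 12
1 + 6 + 12
2 + 5 + 12
3 + 4 + 12
1 + 2 + 4 + 12
…and 35 more, for 47 total.

47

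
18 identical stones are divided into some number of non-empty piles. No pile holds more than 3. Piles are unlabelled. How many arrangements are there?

There are too many to list fully; the first 12 (by largest part) are:
3,3,3,3,3,3
1,2,3,3,3,3,3
1,1,1,3,3,3,3,3
2,2,2,3,3,3,3
1,1,2,2,3,3,3,3
1,1,1,1,2,3,3,3,3
1,1,1,1,1,1,3,3,3,3
1,2,2,2,2,3,3,3
1,1,1,2,2,2,3,3,3
1,1,1,1,1,2,2,3,3,3
1,1,1,1,1,1,1,2,3,3,3
1,1,1,1,1,1,1,1,1,3,3,3
…and 25 more, for 37 total.

37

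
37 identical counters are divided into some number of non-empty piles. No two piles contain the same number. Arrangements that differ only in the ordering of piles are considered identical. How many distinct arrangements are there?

760

Enumerating by decreasing first part gives 760 partitions in all.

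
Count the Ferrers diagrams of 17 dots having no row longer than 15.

295

Systematic enumeration (by largest part, then next-largest, …) yields 295.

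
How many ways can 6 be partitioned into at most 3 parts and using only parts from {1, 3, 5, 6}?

3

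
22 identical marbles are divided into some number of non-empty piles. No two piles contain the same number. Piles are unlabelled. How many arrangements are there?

Enumerating by decreasing first part gives 89 partitions in all.

89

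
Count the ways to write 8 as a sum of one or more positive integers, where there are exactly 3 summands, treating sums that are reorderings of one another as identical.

They are:
6, 1, 1
5, 2, 1
4, 3, 1
4, 2, 2
3, 3, 2

5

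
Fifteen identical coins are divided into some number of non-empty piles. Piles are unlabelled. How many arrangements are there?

176

Direct enumeration gives 176 partitions.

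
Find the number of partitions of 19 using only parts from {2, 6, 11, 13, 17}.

5

They are:
17, 2
13, 6
13, 2, 2, 2
11, 6, 2
11, 2, 2, 2, 2
That's 5 in total.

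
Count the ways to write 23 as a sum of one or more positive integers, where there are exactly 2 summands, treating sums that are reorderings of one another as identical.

11

Enumerating:
22, 1
21, 2
20, 3
19, 4
18, 5
17, 6
16, 7
15, 8
14, 9
13, 10
12, 11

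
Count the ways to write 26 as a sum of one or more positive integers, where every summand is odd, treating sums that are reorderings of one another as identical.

Enumerating by decreasing first part gives 165 partitions in all.

165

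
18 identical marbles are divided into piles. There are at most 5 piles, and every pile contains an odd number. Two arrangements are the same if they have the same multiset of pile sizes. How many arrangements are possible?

Enumerating:
17+1
15+3
15+1+1+1
13+5
13+3+1+1
11+7
11+5+1+1
11+3+3+1
9+9
9+7+1+1
9+5+3+1
9+3+3+3
7+7+3+1
7+5+5+1
7+5+3+3
5+5+5+3

16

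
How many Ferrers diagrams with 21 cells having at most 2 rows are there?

11

They are:
21
1,20
2,19
3,18
4,17
5,16
6,15
7,14
8,13
9,12
10,11
Counting gives 11.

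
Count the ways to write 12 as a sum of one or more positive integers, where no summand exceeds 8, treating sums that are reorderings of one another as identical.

A partial list (first 12 by largest part):
8,4
8,3,1
8,2,2
8,2,1,1
8,1,1,1,1
7,5
7,4,1
7,3,2
7,3,1,1
7,2,2,1
7,2,1,1,1
7,1,1,1,1,1
…and 58 more, for 70 total.

70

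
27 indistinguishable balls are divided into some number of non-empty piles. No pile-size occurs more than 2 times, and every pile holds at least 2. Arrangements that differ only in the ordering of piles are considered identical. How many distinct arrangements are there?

286

Direct enumeration gives 286 partitions.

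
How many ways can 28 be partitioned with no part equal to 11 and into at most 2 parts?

14

The partitions of 28 that satisfy the conditions:
28
27, 1
26, 2
25, 3
24, 4
23, 5
22, 6
21, 7
20, 8
19, 9
18, 10
16, 12
15, 13
14, 14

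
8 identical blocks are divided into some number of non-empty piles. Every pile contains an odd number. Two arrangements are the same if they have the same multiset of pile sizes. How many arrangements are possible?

Enumerating:
7 + 1
5 + 3
5 + 1 + 1 + 1
3 + 3 + 1 + 1
3 + 1 + 1 + 1 + 1 + 1
1 + 1 + 1 + 1 + 1 + 1 + 1 + 1

6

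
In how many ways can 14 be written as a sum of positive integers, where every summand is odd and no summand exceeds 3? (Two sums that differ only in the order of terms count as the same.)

5

Listing the qualifying partitions of 14:
3, 3, 3, 3, 1, 1
3, 3, 3, 1, 1, 1, 1, 1
3, 3, 1, 1, 1, 1, 1, 1, 1, 1
3, 1, 1, 1, 1, 1, 1, 1, 1, 1, 1, 1
1, 1, 1, 1, 1, 1, 1, 1, 1, 1, 1, 1, 1, 1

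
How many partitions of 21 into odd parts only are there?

76

A full systematic count gives 76.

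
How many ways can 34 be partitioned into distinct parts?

512

A full systematic count gives 512.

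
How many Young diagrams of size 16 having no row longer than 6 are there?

136

Systematic enumeration (by largest part, then next-largest, …) yields 136.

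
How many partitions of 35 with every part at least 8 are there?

A partial list (first 12 by largest part):
35
27,8
26,9
25,10
24,11
23,12
22,13
21,14
20,15
19,16
19,8,8
18,17
…and 18 more, for 30 total.

30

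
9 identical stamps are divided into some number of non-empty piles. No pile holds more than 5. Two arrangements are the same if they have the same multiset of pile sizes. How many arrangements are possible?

23

The partitions of 9 that satisfy the conditions:
5,4
5,3,1
5,2,2
5,2,1,1
5,1,1,1,1
4,4,1
4,3,2
4,3,1,1
4,2,2,1
4,2,1,1,1
4,1,1,1,1,1
3,3,3
3,3,2,1
3,3,1,1,1
3,2,2,2
3,2,2,1,1
3,2,1,1,1,1
3,1,1,1,1,1,1
2,2,2,2,1
2,2,2,1,1,1
2,2,1,1,1,1,1
2,1,1,1,1,1,1,1
1,1,1,1,1,1,1,1,1
Counting gives 23.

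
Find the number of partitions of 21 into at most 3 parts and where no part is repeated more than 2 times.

47

A partial list (first 12 by largest part):
21
20+1
19+2
19+1+1
18+3
18+2+1
17+4
17+3+1
17+2+2
16+5
16+4+1
16+3+2
…and 35 more, for 47 total.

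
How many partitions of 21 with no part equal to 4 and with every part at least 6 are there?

The partitions of 21 that satisfy the conditions:
21
15 + 6
14 + 7
13 + 8
12 + 9
11 + 10
9 + 6 + 6
8 + 7 + 6
7 + 7 + 7
That's 9 in total.

9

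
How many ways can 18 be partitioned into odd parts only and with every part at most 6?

The partitions of 18 that satisfy the conditions:
5,5,5,3
5,5,5,1,1,1
5,5,3,3,1,1
5,5,3,1,1,1,1,1
5,5,1,1,1,1,1,1,1,1
5,3,3,3,3,1
5,3,3,3,1,1,1,1
5,3,3,1,1,1,1,1,1,1
5,3,1,1,1,1,1,1,1,1,1,1
5,1,1,1,1,1,1,1,1,1,1,1,1,1
3,3,3,3,3,3
3,3,3,3,3,1,1,1
3,3,3,3,1,1,1,1,1,1
3,3,3,1,1,1,1,1,1,1,1,1
3,3,1,1,1,1,1,1,1,1,1,1,1,1
3,1,1,1,1,1,1,1,1,1,1,1,1,1,1,1
1,1,1,1,1,1,1,1,1,1,1,1,1,1,1,1,1,1
Counting gives 17.

17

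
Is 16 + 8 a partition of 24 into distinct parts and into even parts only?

Yes

The parts sum to 24, and the condition 'all summands are distinct' holds; the condition 'every summand is even' holds.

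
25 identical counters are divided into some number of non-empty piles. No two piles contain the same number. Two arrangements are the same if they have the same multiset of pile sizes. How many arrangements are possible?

There are 142 such partitions.

142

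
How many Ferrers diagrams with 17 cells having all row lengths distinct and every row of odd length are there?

5

The partitions of 17 that satisfy the conditions:
17
13+3+1
11+5+1
9+7+1
9+5+3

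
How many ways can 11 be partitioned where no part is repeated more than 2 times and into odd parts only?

5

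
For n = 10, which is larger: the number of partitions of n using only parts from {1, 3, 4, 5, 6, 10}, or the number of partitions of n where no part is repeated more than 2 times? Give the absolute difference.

Partitions of 10 using only parts from {1, 3, 4, 5, 6, 10}: 16.
Partitions of 10 where no part is repeated more than 2 times: 22.
|16 − 22| = 6.

6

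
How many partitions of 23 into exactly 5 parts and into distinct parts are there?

18

The partitions of 23 that satisfy the conditions:
13,4,3,2,1
12,5,3,2,1
11,6,3,2,1
11,5,4,2,1
10,7,3,2,1
10,6,4,2,1
10,5,4,3,1
9,8,3,2,1
9,7,4,2,1
9,6,5,2,1
9,6,4,3,1
9,5,4,3,2
8,7,5,2,1
8,7,4,3,1
8,6,5,3,1
8,6,4,3,2
7,6,5,4,1
7,6,5,3,2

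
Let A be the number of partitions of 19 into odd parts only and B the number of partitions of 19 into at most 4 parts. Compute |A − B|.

40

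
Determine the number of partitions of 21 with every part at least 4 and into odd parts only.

The partitions of 21 that satisfy the conditions:
21
11, 5, 5
9, 7, 5
7, 7, 7
Counting gives 4.

4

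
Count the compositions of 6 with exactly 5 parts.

5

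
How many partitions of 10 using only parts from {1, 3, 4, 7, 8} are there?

11

They are:
8, 1, 1
7, 3
7, 1, 1, 1
4, 4, 1, 1
4, 3, 3
4, 3, 1, 1, 1
4, 1, 1, 1, 1, 1, 1
3, 3, 3, 1
3, 3, 1, 1, 1, 1
3, 1, 1, 1, 1, 1, 1, 1
1, 1, 1, 1, 1, 1, 1, 1, 1, 1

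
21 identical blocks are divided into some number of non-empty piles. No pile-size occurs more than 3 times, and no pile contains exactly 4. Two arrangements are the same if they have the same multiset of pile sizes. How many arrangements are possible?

234

There are 234 such partitions.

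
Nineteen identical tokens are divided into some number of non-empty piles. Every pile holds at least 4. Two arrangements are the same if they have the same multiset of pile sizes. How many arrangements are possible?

They are:
19
15,4
14,5
13,6
12,7
11,8
11,4,4
10,9
10,5,4
9,6,4
9,5,5
8,7,4
8,6,5
7,7,5
7,6,6
7,4,4,4
6,5,4,4
5,5,5,4
Counting gives 18.

18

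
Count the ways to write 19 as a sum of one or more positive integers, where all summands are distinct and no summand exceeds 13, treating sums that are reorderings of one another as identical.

44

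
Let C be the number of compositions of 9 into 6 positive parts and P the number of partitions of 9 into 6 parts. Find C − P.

53

Ordered (compositions into 6 parts): C(8,5) = 56.
Unordered (partitions into 6 parts): 3.
Difference: 56 − 3 = 53.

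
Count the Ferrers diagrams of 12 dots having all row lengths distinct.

15

Listing the qualifying partitions of 12:
12
11 + 1
10 + 2
9 + 3
9 + 2 + 1
8 + 4
8 + 3 + 1
7 + 5
7 + 4 + 1
7 + 3 + 2
6 + 5 + 1
6 + 4 + 2
6 + 3 + 2 + 1
5 + 4 + 3
5 + 4 + 2 + 1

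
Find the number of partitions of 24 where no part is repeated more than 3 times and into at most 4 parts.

There are 168 such partitions.

168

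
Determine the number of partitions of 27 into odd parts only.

192

Systematic enumeration (by largest part, then next-largest, …) yields 192.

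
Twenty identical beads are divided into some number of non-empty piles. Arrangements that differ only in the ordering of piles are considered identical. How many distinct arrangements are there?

627

There are 627 such partitions.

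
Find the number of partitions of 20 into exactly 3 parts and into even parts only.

8

Enumerating:
2, 2, 16
2, 4, 14
2, 6, 12
4, 4, 12
2, 8, 10
4, 6, 10
4, 8, 8
6, 6, 8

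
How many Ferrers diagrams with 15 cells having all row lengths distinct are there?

A partial list (first 12 by largest part):
15
14,1
13,2
12,3
12,2,1
11,4
11,3,1
10,5
10,4,1
10,3,2
9,6
9,5,1
…and 15 more, for 27 total.

27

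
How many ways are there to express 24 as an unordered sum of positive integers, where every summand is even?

Systematic enumeration (by largest part, then next-largest, …) yields 77.

77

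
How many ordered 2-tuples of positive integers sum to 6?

A composition of 6 into 2 positive parts is chosen by placing 1 dividers among the 5 gaps between 6 units: C(5,1) = 5.

5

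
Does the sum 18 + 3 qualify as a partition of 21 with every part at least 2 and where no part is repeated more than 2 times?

Yes

The parts sum to 21, and the condition 'every summand is at least 2' holds; the condition 'no summand is used more than 2 times' holds.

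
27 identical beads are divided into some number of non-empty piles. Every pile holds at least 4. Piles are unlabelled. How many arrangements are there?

Enumerating by decreasing first part gives 81 partitions in all.

81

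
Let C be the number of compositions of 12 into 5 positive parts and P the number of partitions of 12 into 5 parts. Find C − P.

Ordered (compositions into 5 parts): C(11,4) = 330.
Partitions of 12 into exactly 5 parts: 13.
Difference: 330 − 13 = 317.

317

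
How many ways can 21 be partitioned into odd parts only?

There are 76 such partitions.

76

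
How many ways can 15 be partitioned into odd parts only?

There are too many to list fully; the first 12 (by largest part) are:
15
1, 1, 13
1, 3, 11
1, 1, 1, 1, 11
1, 5, 9
3, 3, 9
1, 1, 1, 3, 9
1, 1, 1, 1, 1, 1, 9
1, 7, 7
3, 5, 7
1, 1, 1, 5, 7
1, 1, 3, 3, 7
…and 15 more, for 27 total.

27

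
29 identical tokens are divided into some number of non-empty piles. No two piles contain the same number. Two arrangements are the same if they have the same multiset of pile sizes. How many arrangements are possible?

There are 256 such partitions.

256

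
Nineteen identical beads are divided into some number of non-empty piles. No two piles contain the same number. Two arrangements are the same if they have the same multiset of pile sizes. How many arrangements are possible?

A partial list (first 12 by largest part):
19
18+1
17+2
16+3
16+2+1
15+4
15+3+1
14+5
14+4+1
14+3+2
13+6
13+5+1
…and 42 more, for 54 total.

54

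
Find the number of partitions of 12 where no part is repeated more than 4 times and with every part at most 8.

A partial list (first 12 by largest part):
4,8
1,3,8
2,2,8
1,1,2,8
1,1,1,1,8
5,7
1,4,7
2,3,7
1,1,3,7
1,2,2,7
1,1,1,2,7
6,6
…and 41 more, for 53 total.

53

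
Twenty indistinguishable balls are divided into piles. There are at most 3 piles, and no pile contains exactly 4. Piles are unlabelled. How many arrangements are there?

35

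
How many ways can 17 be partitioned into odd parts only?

38

A partial list (first 12 by largest part):
17
15,1,1
13,3,1
13,1,1,1,1
11,5,1
11,3,3
11,3,1,1,1
11,1,1,1,1,1,1
9,7,1
9,5,3
9,5,1,1,1
9,3,3,1,1
…and 26 more, for 38 total.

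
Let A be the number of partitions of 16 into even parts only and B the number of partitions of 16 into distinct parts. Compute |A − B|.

10

Partitions of 16 into even parts only: 22.
Partitions of 16 into distinct parts: 32.
|22 − 32| = 10.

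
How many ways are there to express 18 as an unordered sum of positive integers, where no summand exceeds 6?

A full systematic count gives 199.

199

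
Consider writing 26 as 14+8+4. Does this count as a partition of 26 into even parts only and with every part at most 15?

Yes

The parts sum to 26, and the condition 'every summand is even' holds; the condition 'no summand exceeds 15' holds.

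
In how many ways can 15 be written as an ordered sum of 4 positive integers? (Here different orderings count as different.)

By stars and bars with positive parts, the count is C(14,3) = 364.

364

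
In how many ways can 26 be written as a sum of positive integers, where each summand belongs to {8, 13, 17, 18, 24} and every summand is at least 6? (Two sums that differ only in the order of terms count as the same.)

2

Enumerating:
18, 8
13, 13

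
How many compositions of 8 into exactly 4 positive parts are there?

35

A composition of 8 into 4 positive parts is chosen by placing 3 dividers among the 7 gaps between 8 units: C(7,3) = 35.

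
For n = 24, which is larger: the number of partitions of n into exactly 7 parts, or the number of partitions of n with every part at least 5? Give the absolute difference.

Partitions of 24 into exactly 7 parts: 201.
Partitions of 24 with every part at least 5: 26.
|201 − 26| = 175.

175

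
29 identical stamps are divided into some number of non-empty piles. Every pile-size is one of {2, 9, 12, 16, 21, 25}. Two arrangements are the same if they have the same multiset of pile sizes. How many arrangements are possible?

6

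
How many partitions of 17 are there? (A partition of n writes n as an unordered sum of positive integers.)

297

Counting exhaustively, 297 partitions satisfy the conditions.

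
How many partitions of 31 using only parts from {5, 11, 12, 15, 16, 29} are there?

The partitions of 31 that satisfy the conditions:
16,15
16,5,5,5
15,11,5
11,5,5,5,5

4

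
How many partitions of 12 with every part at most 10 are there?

Enumerating by decreasing first part gives 75 partitions in all.

75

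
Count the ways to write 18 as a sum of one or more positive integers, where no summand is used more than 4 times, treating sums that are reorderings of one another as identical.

262

A full systematic count gives 262.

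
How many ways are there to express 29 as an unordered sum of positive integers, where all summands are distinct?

256

Counting exhaustively, 256 partitions satisfy the conditions.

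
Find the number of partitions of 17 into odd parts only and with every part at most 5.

The partitions of 17 that satisfy the conditions:
5 + 5 + 5 + 1 + 1
5 + 5 + 3 + 3 + 1
5 + 5 + 3 + 1 + 1 + 1 + 1
5 + 5 + 1 + 1 + 1 + 1 + 1 + 1 + 1
5 + 3 + 3 + 3 + 3
5 + 3 + 3 + 3 + 1 + 1 + 1
5 + 3 + 3 + 1 + 1 + 1 + 1 + 1 + 1
5 + 3 + 1 + 1 + 1 + 1 + 1 + 1 + 1 + 1 + 1
5 + 1 + 1 + 1 + 1 + 1 + 1 + 1 + 1 + 1 + 1 + 1 + 1
3 + 3 + 3 + 3 + 3 + 1 + 1
3 + 3 + 3 + 3 + 1 + 1 + 1 + 1 + 1
3 + 3 + 3 + 1 + 1 + 1 + 1 + 1 + 1 + 1 + 1
3 + 3 + 1 + 1 + 1 + 1 + 1 + 1 + 1 + 1 + 1 + 1 + 1
3 + 1 + 1 + 1 + 1 + 1 + 1 + 1 + 1 + 1 + 1 + 1 + 1 + 1 + 1
1 + 1 + 1 + 1 + 1 + 1 + 1 + 1 + 1 + 1 + 1 + 1 + 1 + 1 + 1 + 1 + 1

15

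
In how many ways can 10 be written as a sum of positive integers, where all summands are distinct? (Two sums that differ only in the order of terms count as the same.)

10

Listing the qualifying partitions of 10:
10
9, 1
8, 2
7, 3
7, 2, 1
6, 4
6, 3, 1
5, 4, 1
5, 3, 2
4, 3, 2, 1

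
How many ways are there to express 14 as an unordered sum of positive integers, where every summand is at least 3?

Listing the qualifying partitions of 14:
14
3 + 11
4 + 10
5 + 9
6 + 8
3 + 3 + 8
7 + 7
3 + 4 + 7
3 + 5 + 6
4 + 4 + 6
4 + 5 + 5
3 + 3 + 3 + 5
3 + 3 + 4 + 4
Counting gives 13.

13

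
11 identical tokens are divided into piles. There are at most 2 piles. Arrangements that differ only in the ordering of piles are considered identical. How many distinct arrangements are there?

6

Listing the qualifying partitions of 11:
11
1, 10
2, 9
3, 8
4, 7
5, 6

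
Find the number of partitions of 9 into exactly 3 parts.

7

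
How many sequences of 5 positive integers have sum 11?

210

Equivalently, choose which 4 of the 10 gaps become plus signs: C(10,4) = 210.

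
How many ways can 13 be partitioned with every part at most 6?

71

Enumerating by decreasing first part gives 71 partitions in all.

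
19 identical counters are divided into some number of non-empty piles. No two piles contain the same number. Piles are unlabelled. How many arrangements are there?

A partial list (first 12 by largest part):
19
1+18
2+17
3+16
1+2+16
4+15
1+3+15
5+14
1+4+14
2+3+14
6+13
1+5+13
…and 42 more, for 54 total.

54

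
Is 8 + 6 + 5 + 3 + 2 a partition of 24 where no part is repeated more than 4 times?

Yes

The parts sum to 24, and the condition 'no summand is used more than 4 times' holds.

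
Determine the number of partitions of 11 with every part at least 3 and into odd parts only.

Listing the qualifying partitions of 11:
11
3 + 3 + 5

2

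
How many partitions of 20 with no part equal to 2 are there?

242

Direct enumeration gives 242 partitions.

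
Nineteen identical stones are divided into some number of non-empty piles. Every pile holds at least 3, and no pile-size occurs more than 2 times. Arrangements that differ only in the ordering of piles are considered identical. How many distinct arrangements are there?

A partial list (first 12 by largest part):
19
16+3
15+4
14+5
13+6
13+3+3
12+7
12+4+3
11+8
11+5+3
11+4+4
10+9
…and 19 more, for 31 total.

31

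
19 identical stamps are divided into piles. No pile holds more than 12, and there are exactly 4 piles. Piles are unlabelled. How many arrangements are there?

47

There are too many to list fully; the first 12 (by largest part) are:
12 + 5 + 1 + 1
12 + 4 + 2 + 1
12 + 3 + 3 + 1
12 + 3 + 2 + 2
11 + 6 + 1 + 1
11 + 5 + 2 + 1
11 + 4 + 3 + 1
11 + 4 + 2 + 2
11 + 3 + 3 + 2
10 + 7 + 1 + 1
10 + 6 + 2 + 1
10 + 5 + 3 + 1
…and 35 more, for 47 total.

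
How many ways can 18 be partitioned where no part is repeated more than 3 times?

Enumerating by decreasing first part gives 208 partitions in all.

208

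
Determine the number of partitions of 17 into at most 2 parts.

The partitions of 17 that satisfy the conditions:
17
16+1
15+2
14+3
13+4
12+5
11+6
10+7
9+8
That's 9 in total.

9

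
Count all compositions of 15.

16384

There are 14 gaps and each independently is a cut or not, giving 2^14 = 16384.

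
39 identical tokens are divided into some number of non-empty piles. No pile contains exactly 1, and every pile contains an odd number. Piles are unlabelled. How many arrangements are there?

118

Counting exhaustively, 118 partitions satisfy the conditions.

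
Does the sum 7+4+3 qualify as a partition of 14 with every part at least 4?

No

The parts sum to 14, and the condition 'every summand is at least 4' is violated.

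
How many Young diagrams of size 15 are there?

Enumerating by decreasing first part gives 176 partitions in all.

176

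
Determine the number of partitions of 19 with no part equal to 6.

389

Systematic enumeration (by largest part, then next-largest, …) yields 389.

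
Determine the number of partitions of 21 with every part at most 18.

Enumerating by decreasing first part gives 788 partitions in all.

788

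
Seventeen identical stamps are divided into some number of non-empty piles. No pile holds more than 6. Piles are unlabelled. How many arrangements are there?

163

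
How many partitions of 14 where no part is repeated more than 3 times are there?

82

Counting exhaustively, 82 partitions satisfy the conditions.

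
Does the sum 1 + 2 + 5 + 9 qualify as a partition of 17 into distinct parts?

Yes

The parts sum to 17, and the condition 'all summands are distinct' holds.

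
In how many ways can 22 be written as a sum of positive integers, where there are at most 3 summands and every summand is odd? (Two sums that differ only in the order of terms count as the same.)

The partitions of 22 that satisfy the conditions:
21, 1
19, 3
17, 5
15, 7
13, 9
11, 11

6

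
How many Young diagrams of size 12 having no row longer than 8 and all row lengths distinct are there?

Enumerating:
8 + 4
8 + 3 + 1
7 + 5
7 + 4 + 1
7 + 3 + 2
6 + 5 + 1
6 + 4 + 2
6 + 3 + 2 + 1
5 + 4 + 3
5 + 4 + 2 + 1

10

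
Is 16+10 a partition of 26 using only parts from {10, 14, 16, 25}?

Yes

The parts sum to 26, and the condition 'each summand belongs to {10, 14, 16, 25}' holds.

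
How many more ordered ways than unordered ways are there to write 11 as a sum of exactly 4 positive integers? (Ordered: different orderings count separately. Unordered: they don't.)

109

Ordered (compositions into 4 parts): C(10,3) = 120.
Unordered (partitions into 4 parts): 11.
Difference: 120 − 11 = 109.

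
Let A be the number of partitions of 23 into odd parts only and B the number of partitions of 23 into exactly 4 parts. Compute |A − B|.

Partitions of 23 into odd parts only: 104.
Partitions of 23 into exactly 4 parts: 94.
|104 − 94| = 10.

10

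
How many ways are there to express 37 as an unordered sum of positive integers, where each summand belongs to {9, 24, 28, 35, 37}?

2

Listing the qualifying partitions of 37:
37
28,9
Counting gives 2.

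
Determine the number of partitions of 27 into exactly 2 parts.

Listing the qualifying partitions of 27:
26+1
25+2
24+3
23+4
22+5
21+6
20+7
19+8
18+9
17+10
16+11
15+12
14+13
That's 13 in total.

13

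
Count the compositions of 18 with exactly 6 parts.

By stars and bars with positive parts, the count is C(17,5) = 6188.

6188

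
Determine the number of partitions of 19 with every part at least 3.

39

There are too many to list fully; the first 12 (by largest part) are:
19
16+3
15+4
14+5
13+6
13+3+3
12+7
12+4+3
11+8
11+5+3
11+4+4
10+9
…and 27 more, for 39 total.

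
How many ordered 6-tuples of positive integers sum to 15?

By stars and bars with positive parts, the count is C(14,5) = 2002.

2002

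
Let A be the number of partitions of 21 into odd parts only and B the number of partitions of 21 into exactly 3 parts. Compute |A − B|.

39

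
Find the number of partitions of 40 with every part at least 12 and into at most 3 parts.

14

Enumerating:
40
12+28
13+27
14+26
15+25
16+24
17+23
18+22
19+21
20+20
12+12+16
12+13+15
12+14+14
13+13+14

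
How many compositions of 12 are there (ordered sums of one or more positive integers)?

2048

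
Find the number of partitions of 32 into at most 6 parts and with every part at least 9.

14

Enumerating:
32
23,9
22,10
21,11
20,12
19,13
18,14
17,15
16,16
14,9,9
13,10,9
12,11,9
12,10,10
11,11,10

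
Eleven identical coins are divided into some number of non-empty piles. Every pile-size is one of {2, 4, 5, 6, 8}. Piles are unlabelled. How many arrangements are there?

Listing the qualifying partitions of 11:
6,5
5,4,2
5,2,2,2
That's 3 in total.

3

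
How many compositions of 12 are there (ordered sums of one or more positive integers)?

2048

Each of the 11 gaps between 12 units is either a break or not: 2^11 = 2048.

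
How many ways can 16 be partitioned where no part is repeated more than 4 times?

164

Counting exhaustively, 164 partitions satisfy the conditions.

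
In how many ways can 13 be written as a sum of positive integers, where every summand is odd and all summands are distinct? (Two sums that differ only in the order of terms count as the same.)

They are:
13
9,3,1
7,5,1

3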